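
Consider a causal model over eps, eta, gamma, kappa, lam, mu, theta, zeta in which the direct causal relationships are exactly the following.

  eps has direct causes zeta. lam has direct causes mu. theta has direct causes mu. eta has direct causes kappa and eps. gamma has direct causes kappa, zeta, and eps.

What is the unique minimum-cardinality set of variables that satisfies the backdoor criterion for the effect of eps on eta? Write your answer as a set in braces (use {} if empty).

{}

Variables eligible for adjustment (non-descendants of eps, excluding eps and eta): {kappa, lam, mu, theta, zeta}.
Backdoor paths from eps to eta:
  P1: eps <- zeta -> gamma <- kappa -> eta
Each backdoor path contains an unconditioned collider, so every path is already blocked with the empty conditioning set:
  P1: blocked at collider gamma (neither it nor any descendant is in the conditioning set).
The empty set is therefore the unique smallest valid set.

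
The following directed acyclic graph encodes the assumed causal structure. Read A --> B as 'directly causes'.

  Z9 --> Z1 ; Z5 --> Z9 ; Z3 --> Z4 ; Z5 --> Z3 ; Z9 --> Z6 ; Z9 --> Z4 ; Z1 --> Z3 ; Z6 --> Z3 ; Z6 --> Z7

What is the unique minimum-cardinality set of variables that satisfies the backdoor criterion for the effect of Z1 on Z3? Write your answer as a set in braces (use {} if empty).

{Z9}

Variables eligible for adjustment (non-descendants of Z1, excluding Z1 and Z3): {Z5, Z6, Z7, Z9}.
Backdoor paths from Z1 to Z3:
  P1: Z1 <- Z9 <- Z5 -> Z3
  P2: Z1 <- Z9 -> Z6 -> Z3
  P3: Z1 <- Z9 -> Z4 <- Z3
The empty set is not sufficient: P1 (Z1 <- Z9 <- Z5 -> Z3) has no collider blocking it and no conditioned non-collider, so it is open.
Try {Z9}:
  P1: blocked at chain node Z9 ∈ conditioning set.
  P2: blocked at fork node Z9 ∈ conditioning set.
  P3: blocked at fork node Z9 ∈ conditioning set.
{Z9} contains no descendant of Z1 and blocks every backdoor path.
No other singleton works — e.g. {Z5} leaves P2 open — so {Z9} is the unique smallest valid adjustment set.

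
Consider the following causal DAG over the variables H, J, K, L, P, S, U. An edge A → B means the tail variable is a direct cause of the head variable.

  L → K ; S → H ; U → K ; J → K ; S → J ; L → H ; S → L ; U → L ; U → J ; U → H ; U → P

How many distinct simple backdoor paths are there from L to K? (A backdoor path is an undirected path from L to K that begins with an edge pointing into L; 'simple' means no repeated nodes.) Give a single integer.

A backdoor path from L to K is any simple undirected path whose first edge points into L (i.e. leaves L via a parent).
Parents of L: {S, U}.
Enumerating:
  P1: L <- S -> J <- U -> K
  P2: L <- S -> J -> K
  P3: L <- S -> H <- U -> J -> K
  P4: L <- S -> H <- U -> K
  P5: L <- U -> J -> K
  P6: L <- U -> H <- S -> J -> K
  P7: L <- U -> K
That exhausts the simple backdoor paths. Count: 7.

7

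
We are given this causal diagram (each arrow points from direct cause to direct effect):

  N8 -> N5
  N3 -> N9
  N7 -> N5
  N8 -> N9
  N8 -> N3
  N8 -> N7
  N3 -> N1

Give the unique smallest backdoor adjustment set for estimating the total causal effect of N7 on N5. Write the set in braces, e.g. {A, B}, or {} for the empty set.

Variables eligible for adjustment (non-descendants of N7, excluding N7 and N5): {N1, N3, N8, N9}.
Backdoor paths from N7 to N5:
  P1: N7 <- N8 -> N5
The empty set is not sufficient: P1 (N7 <- N8 -> N5) has no collider blocking it and no conditioned non-collider, so it is open.
Try {N8}:
  P1: blocked at fork node N8 ∈ conditioning set.
{N8} contains no descendant of N7 and blocks every backdoor path.
No other singleton works — e.g. {N3} leaves P1 open — so {N8} is the unique smallest valid adjustment set.

{N8}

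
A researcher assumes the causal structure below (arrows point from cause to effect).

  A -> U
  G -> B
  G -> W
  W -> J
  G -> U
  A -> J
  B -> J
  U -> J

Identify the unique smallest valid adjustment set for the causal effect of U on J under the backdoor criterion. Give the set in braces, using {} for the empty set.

{A, G}

Variables eligible for adjustment (non-descendants of U, excluding U and J): {A, B, G, W}.
Backdoor paths from U to J:
  P1: U <- G -> B -> J
  P2: U <- G -> W -> J
  P3: U <- A -> J
The empty set is not sufficient: P1 (U <- G -> B -> J) has no collider blocking it and no conditioned non-collider, so it is open.
Try {A, G}:
  P1: blocked at fork node G ∈ conditioning set.
  P2: blocked at fork node G ∈ conditioning set.
  P3: blocked at fork node A ∈ conditioning set.
{A, G} contains no descendant of U and blocks every backdoor path.
Every element of {A, G} is needed (dropping A leaves P3 open; dropping G leaves P1 open), so no proper subset is valid.
Among all size-2 subsets of the eligible variables, only {A, G} blocks every backdoor path, so it is the unique smallest valid adjustment set.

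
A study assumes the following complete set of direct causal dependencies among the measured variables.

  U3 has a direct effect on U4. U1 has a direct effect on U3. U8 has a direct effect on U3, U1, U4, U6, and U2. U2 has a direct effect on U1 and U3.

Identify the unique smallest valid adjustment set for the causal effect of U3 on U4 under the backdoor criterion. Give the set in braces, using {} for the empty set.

Variables eligible for adjustment (non-descendants of U3, excluding U3 and U4): {U1, U2, U6, U8}.
Backdoor paths from U3 to U4:
  P1: U3 <- U8 -> U4
  P2: U3 <- U2 <- U8 -> U4
  P3: U3 <- U2 -> U1 <- U8 -> U4
  P4: U3 <- U1 <- U8 -> U4
  P5: U3 <- U1 <- U2 <- U8 -> U4
The empty set is not sufficient: P1 (U3 <- U8 -> U4) has no collider blocking it and no conditioned non-collider, so it is open.
Try {U8}:
  P1: blocked at fork node U8 ∈ conditioning set.
  P2: blocked at fork node U8 ∈ conditioning set.
  P3: blocked at collider U1 (neither it nor any descendant is in the conditioning set).
  P4: blocked at fork node U8 ∈ conditioning set.
  P5: blocked at fork node U8 ∈ conditioning set.
{U8} contains no descendant of U3 and blocks every backdoor path.
No other singleton works — e.g. {U2} leaves P1 open — so {U8} is the unique smallest valid adjustment set.

{U8}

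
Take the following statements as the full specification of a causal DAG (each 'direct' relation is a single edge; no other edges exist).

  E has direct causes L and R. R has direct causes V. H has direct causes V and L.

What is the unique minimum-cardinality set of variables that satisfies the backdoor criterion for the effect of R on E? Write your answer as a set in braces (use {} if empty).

Variables eligible for adjustment (non-descendants of R, excluding R and E): {H, L, V}.
Backdoor paths from R to E:
  P1: R <- V -> H <- L -> E
Each backdoor path contains an unconditioned collider, so every path is already blocked with the empty conditioning set:
  P1: blocked at collider H (neither it nor any descendant is in the conditioning set).
The empty set is therefore the unique smallest valid set.

{}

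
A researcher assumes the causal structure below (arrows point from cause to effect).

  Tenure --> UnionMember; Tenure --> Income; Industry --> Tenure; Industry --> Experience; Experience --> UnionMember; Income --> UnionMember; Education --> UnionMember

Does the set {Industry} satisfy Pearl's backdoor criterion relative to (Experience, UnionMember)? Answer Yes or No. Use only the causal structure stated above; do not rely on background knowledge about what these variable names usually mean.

Yes

Backdoor paths from Experience to UnionMember (paths whose first edge points into Experience):
  P1: Experience <- Industry -> Tenure -> Income -> UnionMember
  P2: Experience <- Industry -> Tenure -> UnionMember
Condition 1 (no descendant of Experience in the set): holds — descendants of Experience are {UnionMember}; none are in {Industry}.
Condition 2 (every backdoor path blocked by {Industry}):
  P1: blocked at fork node Industry ∈ conditioning set.
  P2: blocked at fork node Industry ∈ conditioning set.
{Industry} satisfies the backdoor criterion.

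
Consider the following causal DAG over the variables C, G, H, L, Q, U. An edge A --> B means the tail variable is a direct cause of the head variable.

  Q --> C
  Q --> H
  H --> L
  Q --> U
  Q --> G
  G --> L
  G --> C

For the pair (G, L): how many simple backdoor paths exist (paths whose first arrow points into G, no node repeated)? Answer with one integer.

1

A backdoor path from G to L is any simple undirected path whose first edge points into G (i.e. leaves G via a parent).
Parents of G: {Q}.
Enumerating:
  P1: G <- Q -> H -> L
That exhausts the simple backdoor paths. Count: 1.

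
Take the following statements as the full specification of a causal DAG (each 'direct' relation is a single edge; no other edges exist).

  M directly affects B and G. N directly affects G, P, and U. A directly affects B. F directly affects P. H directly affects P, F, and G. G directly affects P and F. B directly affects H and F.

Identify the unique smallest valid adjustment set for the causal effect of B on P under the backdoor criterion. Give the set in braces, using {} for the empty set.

{M}

Variables eligible for adjustment (non-descendants of B, excluding B and P): {A, M, N, U}.
Backdoor paths from B to P:
  P1: B <- M -> G <- N -> P
  P2: B <- M -> G <- H -> F -> P
  P3: B <- M -> G <- H -> P
  P4: B <- M -> G -> F <- H -> P
  P5: B <- M -> G -> F -> P
  P6: B <- M -> G -> P
The empty set is not sufficient: P5 (B <- M -> G -> F -> P) has no collider blocking it and no conditioned non-collider, so it is open.
Try {M}:
  P1: blocked at fork node M ∈ conditioning set.
  P2: blocked at fork node M ∈ conditioning set.
  P3: blocked at fork node M ∈ conditioning set.
  P4: blocked at fork node M ∈ conditioning set.
  P5: blocked at fork node M ∈ conditioning set.
  P6: blocked at fork node M ∈ conditioning set.
{M} contains no descendant of B and blocks every backdoor path.
No other singleton works — e.g. {N} leaves P5 open — so {M} is the unique smallest valid adjustment set.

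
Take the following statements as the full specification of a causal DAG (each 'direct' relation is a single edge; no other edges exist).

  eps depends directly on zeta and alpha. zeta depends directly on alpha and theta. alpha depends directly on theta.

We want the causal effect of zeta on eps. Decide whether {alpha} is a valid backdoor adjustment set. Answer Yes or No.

Backdoor paths from zeta to eps (paths whose first edge points into zeta):
  P1: zeta <- theta -> alpha -> eps
  P2: zeta <- alpha -> eps
Condition 1 (no descendant of zeta in the set): holds — descendants of zeta are {eps}; none are in {alpha}.
Condition 2 (every backdoor path blocked by {alpha}):
  P1: blocked at chain node alpha ∈ conditioning set.
  P2: blocked at fork node alpha ∈ conditioning set.
{alpha} satisfies the backdoor criterion.

Yes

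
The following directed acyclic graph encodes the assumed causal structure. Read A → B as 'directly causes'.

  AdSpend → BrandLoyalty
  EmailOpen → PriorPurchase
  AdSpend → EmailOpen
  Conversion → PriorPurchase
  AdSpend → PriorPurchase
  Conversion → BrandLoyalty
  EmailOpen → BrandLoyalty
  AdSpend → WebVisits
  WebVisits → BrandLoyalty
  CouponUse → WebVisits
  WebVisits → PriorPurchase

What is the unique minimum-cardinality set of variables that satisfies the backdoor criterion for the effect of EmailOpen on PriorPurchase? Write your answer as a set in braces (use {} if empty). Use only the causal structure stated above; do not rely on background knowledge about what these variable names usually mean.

Variables eligible for adjustment (non-descendants of EmailOpen, excluding EmailOpen and PriorPurchase): {AdSpend, Conversion, CouponUse, WebVisits}.
Backdoor paths from EmailOpen to PriorPurchase:
  P1: EmailOpen <- AdSpend -> WebVisits -> BrandLoyalty <- Conversion -> PriorPurchase
  P2: EmailOpen <- AdSpend -> WebVisits -> PriorPurchase
  P3: EmailOpen <- AdSpend -> BrandLoyalty <- Conversion -> PriorPurchase
  P4: EmailOpen <- AdSpend -> BrandLoyalty <- WebVisits -> PriorPurchase
  P5: EmailOpen <- AdSpend -> PriorPurchase
The empty set is not sufficient: P2 (EmailOpen <- AdSpend -> WebVisits -> PriorPurchase) has no collider blocking it and no conditioned non-collider, so it is open.
Try {AdSpend}:
  P1: blocked at fork node AdSpend ∈ conditioning set.
  P2: blocked at fork node AdSpend ∈ conditioning set.
  P3: blocked at fork node AdSpend ∈ conditioning set.
  P4: blocked at fork node AdSpend ∈ conditioning set.
  P5: blocked at fork node AdSpend ∈ conditioning set.
{AdSpend} contains no descendant of EmailOpen and blocks every backdoor path.
No other singleton works — e.g. {Conversion} leaves P2 open — so {AdSpend} is the unique smallest valid adjustment set.

{AdSpend}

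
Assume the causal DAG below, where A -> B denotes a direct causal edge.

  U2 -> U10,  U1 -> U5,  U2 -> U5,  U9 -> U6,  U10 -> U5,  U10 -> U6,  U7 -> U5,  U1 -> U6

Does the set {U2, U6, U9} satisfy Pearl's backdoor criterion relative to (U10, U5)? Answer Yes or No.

Backdoor paths from U10 to U5 (paths whose first edge points into U10):
  P1: U10 <- U2 -> U5
Condition 1 (no descendant of U10 in the set): FAILS — U6 is a descendant of U10.
Condition 2 (every backdoor path blocked by {U2, U6, U9}):
  P1: blocked at fork node U2 ∈ conditioning set.
{U2, U6, U9} does not satisfy the backdoor criterion.

No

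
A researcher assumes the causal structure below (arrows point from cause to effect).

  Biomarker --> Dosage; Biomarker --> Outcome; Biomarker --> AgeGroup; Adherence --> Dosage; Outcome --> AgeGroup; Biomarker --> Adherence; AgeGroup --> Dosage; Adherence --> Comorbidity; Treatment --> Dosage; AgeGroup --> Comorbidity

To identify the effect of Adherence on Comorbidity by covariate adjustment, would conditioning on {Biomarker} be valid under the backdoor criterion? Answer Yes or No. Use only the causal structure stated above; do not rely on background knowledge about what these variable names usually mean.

Yes

Backdoor paths from Adherence to Comorbidity (paths whose first edge points into Adherence):
  P1: Adherence <- Biomarker -> Outcome -> AgeGroup -> Comorbidity
  P2: Adherence <- Biomarker -> AgeGroup -> Comorbidity
  P3: Adherence <- Biomarker -> Dosage <- AgeGroup -> Comorbidity
Condition 1 (no descendant of Adherence in the set): holds — descendants of Adherence are {Comorbidity, Dosage}; none are in {Biomarker}.
Condition 2 (every backdoor path blocked by {Biomarker}):
  P1: blocked at fork node Biomarker ∈ conditioning set.
  P2: blocked at fork node Biomarker ∈ conditioning set.
  P3: blocked at fork node Biomarker ∈ conditioning set.
{Biomarker} satisfies the backdoor criterion.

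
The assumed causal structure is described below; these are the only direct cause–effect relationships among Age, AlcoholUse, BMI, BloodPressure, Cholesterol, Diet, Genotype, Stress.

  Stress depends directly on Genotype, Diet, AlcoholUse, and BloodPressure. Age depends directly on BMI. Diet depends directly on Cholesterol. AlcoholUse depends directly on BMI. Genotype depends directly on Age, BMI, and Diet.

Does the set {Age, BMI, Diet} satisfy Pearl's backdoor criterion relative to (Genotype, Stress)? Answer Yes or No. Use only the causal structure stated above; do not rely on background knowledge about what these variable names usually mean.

Yes

Backdoor paths from Genotype to Stress (paths whose first edge points into Genotype):
  P1: Genotype <- BMI -> AlcoholUse -> Stress
  P2: Genotype <- Age <- BMI -> AlcoholUse -> Stress
  P3: Genotype <- Diet -> Stress
Condition 1 (no descendant of Genotype in the set): holds — descendants of Genotype are {Stress}; none are in {Age, BMI, Diet}.
Condition 2 (every backdoor path blocked by {Age, BMI, Diet}):
  P1: blocked at fork node BMI ∈ conditioning set.
  P2: blocked at chain node Age ∈ conditioning set.
  P3: blocked at fork node Diet ∈ conditioning set.
{Age, BMI, Diet} satisfies the backdoor criterion.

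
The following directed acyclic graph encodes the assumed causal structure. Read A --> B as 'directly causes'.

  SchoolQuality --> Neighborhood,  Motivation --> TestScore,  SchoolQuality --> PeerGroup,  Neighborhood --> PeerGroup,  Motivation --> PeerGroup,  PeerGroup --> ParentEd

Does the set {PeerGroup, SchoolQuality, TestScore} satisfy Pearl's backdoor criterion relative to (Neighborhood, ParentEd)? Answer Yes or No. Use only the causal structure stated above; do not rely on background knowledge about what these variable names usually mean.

Backdoor paths from Neighborhood to ParentEd (paths whose first edge points into Neighborhood):
  P1: Neighborhood <- SchoolQuality -> PeerGroup -> ParentEd
Condition 1 (no descendant of Neighborhood in the set): FAILS — PeerGroup is a descendant of Neighborhood.
Condition 2 (every backdoor path blocked by {PeerGroup, SchoolQuality, TestScore}):
  P1: blocked at fork node SchoolQuality ∈ conditioning set.
{PeerGroup, SchoolQuality, TestScore} does not satisfy the backdoor criterion.

No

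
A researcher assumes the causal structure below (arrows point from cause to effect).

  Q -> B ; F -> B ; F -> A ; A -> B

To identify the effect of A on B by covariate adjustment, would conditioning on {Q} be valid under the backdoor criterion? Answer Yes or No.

Backdoor paths from A to B (paths whose first edge points into A):
  P1: A <- F -> B
Condition 1 (no descendant of A in the set): holds — descendants of A are {B}; none are in {Q}.
Condition 2 (every backdoor path blocked by {Q}):
  P1: open — no interior node is in the conditioning set.
{Q} does not satisfy the backdoor criterion.

No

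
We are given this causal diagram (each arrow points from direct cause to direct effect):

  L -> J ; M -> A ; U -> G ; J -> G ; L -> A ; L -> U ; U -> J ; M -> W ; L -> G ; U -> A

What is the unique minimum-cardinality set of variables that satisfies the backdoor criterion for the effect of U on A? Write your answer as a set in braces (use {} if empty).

Variables eligible for adjustment (non-descendants of U, excluding U and A): {L, M, W}.
Backdoor paths from U to A:
  P1: U <- L -> A
The empty set is not sufficient: P1 (U <- L -> A) has no collider blocking it and no conditioned non-collider, so it is open.
Try {L}:
  P1: blocked at fork node L ∈ conditioning set.
{L} contains no descendant of U and blocks every backdoor path.
No other singleton works — e.g. {M} leaves P1 open — so {L} is the unique smallest valid adjustment set.

{L}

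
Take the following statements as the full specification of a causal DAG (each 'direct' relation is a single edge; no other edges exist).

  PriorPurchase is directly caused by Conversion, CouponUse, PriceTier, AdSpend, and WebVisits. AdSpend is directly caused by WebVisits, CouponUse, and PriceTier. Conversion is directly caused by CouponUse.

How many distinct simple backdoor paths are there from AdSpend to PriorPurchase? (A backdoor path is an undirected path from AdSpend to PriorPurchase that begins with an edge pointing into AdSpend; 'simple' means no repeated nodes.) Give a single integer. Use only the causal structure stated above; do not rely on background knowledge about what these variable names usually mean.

A backdoor path from AdSpend to PriorPurchase is any simple undirected path whose first edge points into AdSpend (i.e. leaves AdSpend via a parent).
Parents of AdSpend: {CouponUse, PriceTier, WebVisits}.
Enumerating:
  P1: AdSpend <- PriceTier -> PriorPurchase
  P2: AdSpend <- WebVisits -> PriorPurchase
  P3: AdSpend <- CouponUse -> Conversion -> PriorPurchase
  P4: AdSpend <- CouponUse -> PriorPurchase
That exhausts the simple backdoor paths. Count: 4.

4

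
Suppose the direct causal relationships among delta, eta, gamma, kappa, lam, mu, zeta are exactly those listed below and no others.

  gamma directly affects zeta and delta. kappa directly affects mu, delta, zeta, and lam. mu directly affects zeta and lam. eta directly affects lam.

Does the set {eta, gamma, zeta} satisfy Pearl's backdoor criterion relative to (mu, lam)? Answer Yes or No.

No

Backdoor paths from mu to lam (paths whose first edge points into mu):
  P1: mu <- kappa -> lam
Condition 1 (no descendant of mu in the set): FAILS — zeta is a descendant of mu.
Condition 2 (every backdoor path blocked by {eta, gamma, zeta}):
  P1: open — no interior node is in the conditioning set.
{eta, gamma, zeta} does not satisfy the backdoor criterion.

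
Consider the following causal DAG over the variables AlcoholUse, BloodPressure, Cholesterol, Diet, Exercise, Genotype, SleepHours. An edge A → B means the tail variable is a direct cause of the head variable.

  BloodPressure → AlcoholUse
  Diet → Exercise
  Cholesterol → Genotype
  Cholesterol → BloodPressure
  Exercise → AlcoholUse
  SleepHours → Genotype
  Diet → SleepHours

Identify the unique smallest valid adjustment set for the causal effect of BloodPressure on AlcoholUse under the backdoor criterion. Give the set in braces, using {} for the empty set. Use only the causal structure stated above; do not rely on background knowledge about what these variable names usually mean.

{}

Variables eligible for adjustment (non-descendants of BloodPressure, excluding BloodPressure and AlcoholUse): {Cholesterol, Diet, Exercise, Genotype, SleepHours}.
Backdoor paths from BloodPressure to AlcoholUse:
  P1: BloodPressure <- Cholesterol -> Genotype <- SleepHours <- Diet -> Exercise -> AlcoholUse
Each backdoor path contains an unconditioned collider, so every path is already blocked with the empty conditioning set:
  P1: blocked at collider Genotype (neither it nor any descendant is in the conditioning set).
The empty set is therefore the unique smallest valid set.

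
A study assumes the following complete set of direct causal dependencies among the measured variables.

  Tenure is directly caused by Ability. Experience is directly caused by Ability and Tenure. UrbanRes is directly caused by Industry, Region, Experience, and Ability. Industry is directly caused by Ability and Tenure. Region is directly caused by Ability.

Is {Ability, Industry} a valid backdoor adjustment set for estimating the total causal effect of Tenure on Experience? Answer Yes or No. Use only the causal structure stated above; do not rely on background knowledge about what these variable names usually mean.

Backdoor paths from Tenure to Experience (paths whose first edge points into Tenure):
  P1: Tenure <- Ability -> Region -> UrbanRes <- Experience
  P2: Tenure <- Ability -> Experience
  P3: Tenure <- Ability -> Industry -> UrbanRes <- Experience
  P4: Tenure <- Ability -> UrbanRes <- Experience
Condition 1 (no descendant of Tenure in the set): FAILS — Industry is a descendant of Tenure.
Condition 2 (every backdoor path blocked by {Ability, Industry}):
  P1: blocked at fork node Ability ∈ conditioning set.
  P2: blocked at fork node Ability ∈ conditioning set.
  P3: blocked at fork node Ability ∈ conditioning set.
  P4: blocked at fork node Ability ∈ conditioning set.
{Ability, Industry} does not satisfy the backdoor criterion.

No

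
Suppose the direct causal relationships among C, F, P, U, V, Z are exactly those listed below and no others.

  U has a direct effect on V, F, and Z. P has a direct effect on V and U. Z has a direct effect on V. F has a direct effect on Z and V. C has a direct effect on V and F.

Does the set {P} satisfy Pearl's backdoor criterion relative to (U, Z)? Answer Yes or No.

Backdoor paths from U to Z (paths whose first edge points into U):
  P1: U <- P -> V <- C -> F -> Z
  P2: U <- P -> V <- F -> Z
  P3: U <- P -> V <- Z
Condition 1 (no descendant of U in the set): holds — descendants of U are {F, V, Z}; none are in {P}.
Condition 2 (every backdoor path blocked by {P}):
  P1: blocked at fork node P ∈ conditioning set.
  P2: blocked at fork node P ∈ conditioning set.
  P3: blocked at fork node P ∈ conditioning set.
{P} satisfies the backdoor criterion.

Yes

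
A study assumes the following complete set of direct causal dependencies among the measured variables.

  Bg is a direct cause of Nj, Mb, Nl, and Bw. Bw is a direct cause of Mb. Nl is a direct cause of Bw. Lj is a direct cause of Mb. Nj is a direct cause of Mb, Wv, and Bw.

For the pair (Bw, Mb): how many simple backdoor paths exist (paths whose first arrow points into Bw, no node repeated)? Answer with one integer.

6

A backdoor path from Bw to Mb is any simple undirected path whose first edge points into Bw (i.e. leaves Bw via a parent).
Parents of Bw: {Bg, Nj, Nl}.
Enumerating:
  P1: Bw <- Bg -> Nj -> Mb
  P2: Bw <- Bg -> Mb
  P3: Bw <- Nj <- Bg -> Mb
  P4: Bw <- Nj -> Mb
  P5: Bw <- Nl <- Bg -> Nj -> Mb
  P6: Bw <- Nl <- Bg -> Mb
That exhausts the simple backdoor paths. Count: 6.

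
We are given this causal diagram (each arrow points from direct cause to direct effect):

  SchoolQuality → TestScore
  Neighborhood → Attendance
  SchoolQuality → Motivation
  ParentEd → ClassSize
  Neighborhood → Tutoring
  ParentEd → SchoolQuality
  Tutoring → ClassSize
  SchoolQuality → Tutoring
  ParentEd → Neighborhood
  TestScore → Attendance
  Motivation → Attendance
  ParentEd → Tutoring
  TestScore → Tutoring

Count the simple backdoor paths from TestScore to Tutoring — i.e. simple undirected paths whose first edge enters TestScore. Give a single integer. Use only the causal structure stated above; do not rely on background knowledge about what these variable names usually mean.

A backdoor path from TestScore to Tutoring is any simple undirected path whose first edge points into TestScore (i.e. leaves TestScore via a parent).
Parents of TestScore: {SchoolQuality}.
Enumerating:
  P1: TestScore <- SchoolQuality <- ParentEd -> Neighborhood -> Tutoring
  P2: TestScore <- SchoolQuality <- ParentEd -> Tutoring
  P3: TestScore <- SchoolQuality <- ParentEd -> ClassSize <- Tutoring
  P4: TestScore <- SchoolQuality -> Motivation -> Attendance <- Neighborhood <- ParentEd -> Tutoring
  P5: TestScore <- SchoolQuality -> Motivation -> Attendance <- Neighborhood <- ParentEd -> ClassSize <- Tutoring
  P6: TestScore <- SchoolQuality -> Motivation -> Attendance <- Neighborhood -> Tutoring
  P7: TestScore <- SchoolQuality -> Tutoring
That exhausts the simple backdoor paths. Count: 7.

7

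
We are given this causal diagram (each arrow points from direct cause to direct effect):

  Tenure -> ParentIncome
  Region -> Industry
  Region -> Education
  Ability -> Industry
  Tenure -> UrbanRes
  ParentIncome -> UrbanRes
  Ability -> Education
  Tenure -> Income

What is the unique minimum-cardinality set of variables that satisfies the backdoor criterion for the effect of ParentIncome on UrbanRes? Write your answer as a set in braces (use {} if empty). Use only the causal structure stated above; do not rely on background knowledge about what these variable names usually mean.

Variables eligible for adjustment (non-descendants of ParentIncome, excluding ParentIncome and UrbanRes): {Ability, Education, Income, Industry, Region, Tenure}.
Backdoor paths from ParentIncome to UrbanRes:
  P1: ParentIncome <- Tenure -> UrbanRes
The empty set is not sufficient: P1 (ParentIncome <- Tenure -> UrbanRes) has no collider blocking it and no conditioned non-collider, so it is open.
Try {Tenure}:
  P1: blocked at fork node Tenure ∈ conditioning set.
{Tenure} contains no descendant of ParentIncome and blocks every backdoor path.
No other singleton works — e.g. {Region} leaves P1 open — so {Tenure} is the unique smallest valid adjustment set.

{Tenure}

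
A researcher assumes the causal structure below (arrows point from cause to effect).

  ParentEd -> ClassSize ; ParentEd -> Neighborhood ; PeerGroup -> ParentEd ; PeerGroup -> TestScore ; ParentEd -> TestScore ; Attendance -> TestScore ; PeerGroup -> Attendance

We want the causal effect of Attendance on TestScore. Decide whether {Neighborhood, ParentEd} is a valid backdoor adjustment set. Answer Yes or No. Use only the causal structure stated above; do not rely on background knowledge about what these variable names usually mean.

No

Backdoor paths from Attendance to TestScore (paths whose first edge points into Attendance):
  P1: Attendance <- PeerGroup -> ParentEd -> TestScore
  P2: Attendance <- PeerGroup -> TestScore
Condition 1 (no descendant of Attendance in the set): holds — descendants of Attendance are {TestScore}; none are in {Neighborhood, ParentEd}.
Condition 2 (every backdoor path blocked by {Neighborhood, ParentEd}):
  P1: blocked at chain node ParentEd ∈ conditioning set.
  P2: open — no interior node is in the conditioning set.
{Neighborhood, ParentEd} does not satisfy the backdoor criterion.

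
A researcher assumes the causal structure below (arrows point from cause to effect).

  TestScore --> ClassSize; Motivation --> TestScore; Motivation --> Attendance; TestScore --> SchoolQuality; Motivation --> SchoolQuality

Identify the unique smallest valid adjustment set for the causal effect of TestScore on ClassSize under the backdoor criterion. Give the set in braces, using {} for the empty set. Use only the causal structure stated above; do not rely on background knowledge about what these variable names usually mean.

Variables eligible for adjustment (non-descendants of TestScore, excluding TestScore and ClassSize): {Attendance, Motivation}.
Backdoor paths from TestScore to ClassSize:
  (none)
With no backdoor paths the empty set already satisfies the criterion, and it is trivially minimal.

{}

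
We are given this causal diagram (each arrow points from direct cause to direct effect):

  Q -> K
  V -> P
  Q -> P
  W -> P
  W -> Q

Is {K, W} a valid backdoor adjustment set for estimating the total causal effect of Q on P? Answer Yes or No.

Backdoor paths from Q to P (paths whose first edge points into Q):
  P1: Q <- W -> P
Condition 1 (no descendant of Q in the set): FAILS — K is a descendant of Q.
Condition 2 (every backdoor path blocked by {K, W}):
  P1: blocked at fork node W ∈ conditioning set.
{K, W} does not satisfy the backdoor criterion.

No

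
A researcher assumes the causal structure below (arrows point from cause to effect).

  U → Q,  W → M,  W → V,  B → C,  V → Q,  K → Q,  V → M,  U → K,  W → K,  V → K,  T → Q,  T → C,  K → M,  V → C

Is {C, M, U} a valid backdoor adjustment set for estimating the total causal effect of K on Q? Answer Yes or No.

Backdoor paths from K to Q (paths whose first edge points into K):
  P1: K <- W -> V -> Q
  P2: K <- W -> V -> C <- T -> Q
  P3: K <- W -> M <- V -> Q
  P4: K <- W -> M <- V -> C <- T -> Q
  P5: K <- V -> Q
  P6: K <- V -> C <- T -> Q
  P7: K <- U -> Q
Condition 1 (no descendant of K in the set): FAILS — M is a descendant of K.
Condition 2 (every backdoor path blocked by {C, M, U}):
  P1: open — no interior node is in the conditioning set.
  P2: open — collider(s) C are conditioned on (or have a conditioned descendant) and no non-collider on the path is in the set.
  P3: open — collider(s) M are conditioned on (or have a conditioned descendant) and no non-collider on the path is in the set.
  P4: open — collider(s) M, C are conditioned on (or have a conditioned descendant) and no non-collider on the path is in the set.
  P5: open — no interior node is in the conditioning set.
  P6: open — collider(s) C are conditioned on (or have a conditioned descendant) and no non-collider on the path is in the set.
  P7: blocked at fork node U ∈ conditioning set.
{C, M, U} does not satisfy the backdoor criterion.

No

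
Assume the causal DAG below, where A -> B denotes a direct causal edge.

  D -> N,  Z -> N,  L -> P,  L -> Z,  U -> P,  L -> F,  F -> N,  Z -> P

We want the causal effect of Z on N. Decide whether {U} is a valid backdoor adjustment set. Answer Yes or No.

Backdoor paths from Z to N (paths whose first edge points into Z):
  P1: Z <- L -> F -> N
Condition 1 (no descendant of Z in the set): holds — descendants of Z are {N, P}; none are in {U}.
Condition 2 (every backdoor path blocked by {U}):
  P1: open — no interior node is in the conditioning set.
{U} does not satisfy the backdoor criterion.

No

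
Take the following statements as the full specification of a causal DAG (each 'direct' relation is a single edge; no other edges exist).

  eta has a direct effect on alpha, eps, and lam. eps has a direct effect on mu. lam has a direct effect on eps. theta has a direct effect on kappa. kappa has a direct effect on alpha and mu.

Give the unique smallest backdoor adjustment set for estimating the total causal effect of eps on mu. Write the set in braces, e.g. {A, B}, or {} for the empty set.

Variables eligible for adjustment (non-descendants of eps, excluding eps and mu): {alpha, eta, kappa, lam, theta}.
Backdoor paths from eps to mu:
  P1: eps <- eta -> alpha <- kappa -> mu
  P2: eps <- lam <- eta -> alpha <- kappa -> mu
Each backdoor path contains an unconditioned collider, so every path is already blocked with the empty conditioning set:
  P1: blocked at collider alpha (neither it nor any descendant is in the conditioning set).
  P2: blocked at collider alpha (neither it nor any descendant is in the conditioning set).
The empty set is therefore the unique smallest valid set.

{}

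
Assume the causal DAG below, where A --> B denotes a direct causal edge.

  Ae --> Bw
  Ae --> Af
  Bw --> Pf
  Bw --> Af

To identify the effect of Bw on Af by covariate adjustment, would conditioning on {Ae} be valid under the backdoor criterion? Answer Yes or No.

Yes

Backdoor paths from Bw to Af (paths whose first edge points into Bw):
  P1: Bw <- Ae -> Af
Condition 1 (no descendant of Bw in the set): holds — descendants of Bw are {Af, Pf}; none are in {Ae}.
Condition 2 (every backdoor path blocked by {Ae}):
  P1: blocked at fork node Ae ∈ conditioning set.
{Ae} satisfies the backdoor criterion.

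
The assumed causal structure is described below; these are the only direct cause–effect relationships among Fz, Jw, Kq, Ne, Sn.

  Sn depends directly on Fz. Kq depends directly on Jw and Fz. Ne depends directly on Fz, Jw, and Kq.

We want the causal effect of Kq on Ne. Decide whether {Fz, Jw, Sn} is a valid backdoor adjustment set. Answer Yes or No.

Backdoor paths from Kq to Ne (paths whose first edge points into Kq):
  P1: Kq <- Jw -> Ne
  P2: Kq <- Fz -> Ne
Condition 1 (no descendant of Kq in the set): holds — descendants of Kq are {Ne}; none are in {Fz, Jw, Sn}.
Condition 2 (every backdoor path blocked by {Fz, Jw, Sn}):
  P1: blocked at fork node Jw ∈ conditioning set.
  P2: blocked at fork node Fz ∈ conditioning set.
{Fz, Jw, Sn} satisfies the backdoor criterion.

Yes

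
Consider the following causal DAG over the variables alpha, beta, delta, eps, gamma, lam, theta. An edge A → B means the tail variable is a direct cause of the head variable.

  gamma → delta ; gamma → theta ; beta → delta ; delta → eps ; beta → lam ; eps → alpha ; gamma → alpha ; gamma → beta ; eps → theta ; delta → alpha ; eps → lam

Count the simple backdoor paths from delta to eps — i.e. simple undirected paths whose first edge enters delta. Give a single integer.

6

A backdoor path from delta to eps is any simple undirected path whose first edge points into delta (i.e. leaves delta via a parent).
Parents of delta: {beta, gamma}.
Enumerating:
  P1: delta <- gamma -> beta -> lam <- eps
  P2: delta <- gamma -> alpha <- eps
  P3: delta <- gamma -> theta <- eps
  P4: delta <- beta <- gamma -> alpha <- eps
  P5: delta <- beta <- gamma -> theta <- eps
  P6: delta <- beta -> lam <- eps
That exhausts the simple backdoor paths. Count: 6.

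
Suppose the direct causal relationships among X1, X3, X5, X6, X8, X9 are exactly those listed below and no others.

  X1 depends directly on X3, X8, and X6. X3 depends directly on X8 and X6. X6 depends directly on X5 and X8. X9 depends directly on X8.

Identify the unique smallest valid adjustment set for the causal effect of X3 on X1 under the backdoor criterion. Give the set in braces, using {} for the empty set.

{X6, X8}

Variables eligible for adjustment (non-descendants of X3, excluding X3 and X1): {X5, X6, X8, X9}.
Backdoor paths from X3 to X1:
  P1: X3 <- X8 -> X6 -> X1
  P2: X3 <- X8 -> X1
  P3: X3 <- X6 <- X8 -> X1
  P4: X3 <- X6 -> X1
The empty set is not sufficient: P1 (X3 <- X8 -> X6 -> X1) has no collider blocking it and no conditioned non-collider, so it is open.
Try {X6, X8}:
  P1: blocked at fork node X8 ∈ conditioning set.
  P2: blocked at fork node X8 ∈ conditioning set.
  P3: blocked at chain node X6 ∈ conditioning set.
  P4: blocked at fork node X6 ∈ conditioning set.
{X6, X8} contains no descendant of X3 and blocks every backdoor path.
Every element of {X6, X8} is needed (dropping X6 leaves P4 open; dropping X8 leaves P2 open), so no proper subset is valid.
Among all size-2 subsets of the eligible variables, only {X6, X8} blocks every backdoor path, so it is the unique smallest valid adjustment set.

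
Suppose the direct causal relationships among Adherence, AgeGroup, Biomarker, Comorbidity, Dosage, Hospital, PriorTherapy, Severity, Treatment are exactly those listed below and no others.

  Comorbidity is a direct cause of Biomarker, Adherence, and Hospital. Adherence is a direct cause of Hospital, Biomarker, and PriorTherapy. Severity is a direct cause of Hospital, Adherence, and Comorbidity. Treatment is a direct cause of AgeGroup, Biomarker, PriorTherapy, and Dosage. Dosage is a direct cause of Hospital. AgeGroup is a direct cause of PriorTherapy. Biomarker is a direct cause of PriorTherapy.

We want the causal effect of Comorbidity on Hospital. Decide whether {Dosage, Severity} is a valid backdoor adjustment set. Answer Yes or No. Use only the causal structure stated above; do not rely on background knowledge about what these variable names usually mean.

Backdoor paths from Comorbidity to Hospital (paths whose first edge points into Comorbidity):
  P1: Comorbidity <- Severity -> Adherence -> Biomarker <- Treatment -> Dosage -> Hospital
  P2: Comorbidity <- Severity -> Adherence -> Biomarker -> PriorTherapy <- Treatment -> Dosage -> Hospital
  P3: Comorbidity <- Severity -> Adherence -> Biomarker -> PriorTherapy <- AgeGroup <- Treatment -> Dosage -> Hospital
  P4: Comorbidity <- Severity -> Adherence -> Hospital
  P5: Comorbidity <- Severity -> Adherence -> PriorTherapy <- Treatment -> Dosage -> Hospital
  P6: Comorbidity <- Severity -> Adherence -> PriorTherapy <- AgeGroup <- Treatment -> Dosage -> Hospital
  P7: Comorbidity <- Severity -> Adherence -> PriorTherapy <- Biomarker <- Treatment -> Dosage -> Hospital
  P8: Comorbidity <- Severity -> Hospital
Condition 1 (no descendant of Comorbidity in the set): holds — descendants of Comorbidity are {Adherence, Biomarker, Hospital, PriorTherapy}; none are in {Dosage, Severity}.
Condition 2 (every backdoor path blocked by {Dosage, Severity}):
  P1: blocked at fork node Severity ∈ conditioning set.
  P2: blocked at fork node Severity ∈ conditioning set.
  P3: blocked at fork node Severity ∈ conditioning set.
  P4: blocked at fork node Severity ∈ conditioning set.
  P5: blocked at fork node Severity ∈ conditioning set.
  P6: blocked at fork node Severity ∈ conditioning set.
  P7: blocked at fork node Severity ∈ conditioning set.
  P8: blocked at fork node Severity ∈ conditioning set.
{Dosage, Severity} satisfies the backdoor criterion.

Yes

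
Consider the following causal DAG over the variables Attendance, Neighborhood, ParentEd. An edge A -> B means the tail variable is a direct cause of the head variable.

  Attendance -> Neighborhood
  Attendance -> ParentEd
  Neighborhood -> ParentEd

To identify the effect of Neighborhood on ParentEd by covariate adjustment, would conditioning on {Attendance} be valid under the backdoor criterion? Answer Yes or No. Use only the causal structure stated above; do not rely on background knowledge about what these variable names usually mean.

Yes

Backdoor paths from Neighborhood to ParentEd (paths whose first edge points into Neighborhood):
  P1: Neighborhood <- Attendance -> ParentEd
Condition 1 (no descendant of Neighborhood in the set): holds — descendants of Neighborhood are {ParentEd}; none are in {Attendance}.
Condition 2 (every backdoor path blocked by {Attendance}):
  P1: blocked at fork node Attendance ∈ conditioning set.
{Attendance} satisfies the backdoor criterion.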